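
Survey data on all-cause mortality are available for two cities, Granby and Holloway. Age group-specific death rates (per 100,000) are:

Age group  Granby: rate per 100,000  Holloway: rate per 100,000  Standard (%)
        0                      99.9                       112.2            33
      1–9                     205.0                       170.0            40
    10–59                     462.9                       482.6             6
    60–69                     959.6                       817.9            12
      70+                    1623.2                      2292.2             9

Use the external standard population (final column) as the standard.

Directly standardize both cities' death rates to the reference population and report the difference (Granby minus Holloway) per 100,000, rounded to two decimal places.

Standard weights: 0.33, 0.40, 0.06, 0.12, 0.09.
Granby: 0.3300×99.9 + 0.4000×205.0 + 0.0600×462.9 + 0.1200×959.6 + 0.0900×1623.2 = 403.9810 per 100,000.
Holloway: 0.3300×112.2 + 0.4000×170.0 + 0.0600×482.6 + 0.1200×817.9 + 0.0900×2292.2 = 438.4280 per 100,000.
Difference = 403.9810 − 438.4280 = -34.4470.

-34.45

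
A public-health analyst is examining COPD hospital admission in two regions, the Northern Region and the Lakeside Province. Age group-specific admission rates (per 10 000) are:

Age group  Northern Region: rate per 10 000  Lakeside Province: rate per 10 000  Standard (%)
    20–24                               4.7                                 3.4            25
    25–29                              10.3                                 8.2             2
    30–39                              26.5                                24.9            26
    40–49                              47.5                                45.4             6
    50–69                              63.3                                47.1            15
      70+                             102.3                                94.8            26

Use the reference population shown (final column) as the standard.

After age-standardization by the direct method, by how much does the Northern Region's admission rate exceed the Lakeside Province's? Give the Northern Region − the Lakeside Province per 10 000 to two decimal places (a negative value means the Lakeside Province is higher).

5.29

Standard weights: 0.25, 0.02, 0.26, 0.06, 0.15, 0.26.
The Northern Region: 0.2500×4.7 + 0.0200×10.3 + 0.2600×26.5 + 0.0600×47.5 + 0.1500×63.3 + 0.2600×102.3 = 47.2140 per 10 000.
The Lakeside Province: 0.2500×3.4 + 0.0200×8.2 + 0.2600×24.9 + 0.0600×45.4 + 0.1500×47.1 + 0.2600×94.8 = 41.9250 per 10 000.
Difference = 47.2140 − 41.9250 = 5.2890.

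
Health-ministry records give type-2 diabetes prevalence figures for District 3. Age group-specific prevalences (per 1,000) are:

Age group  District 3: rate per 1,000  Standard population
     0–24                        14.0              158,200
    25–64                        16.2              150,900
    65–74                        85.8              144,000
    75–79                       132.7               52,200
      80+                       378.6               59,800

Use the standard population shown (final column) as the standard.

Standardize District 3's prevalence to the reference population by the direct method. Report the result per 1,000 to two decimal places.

Standard total = 565,100; weights = 0.2800, 0.2670, 0.2548, 0.0924, 0.1058.
Standardized rate: 0.2800×14.0 + 0.2670×16.2 + 0.2548×85.8 + 0.0924×132.7 + 0.1058×378.6 = 82.4311 per 1,000.

82.43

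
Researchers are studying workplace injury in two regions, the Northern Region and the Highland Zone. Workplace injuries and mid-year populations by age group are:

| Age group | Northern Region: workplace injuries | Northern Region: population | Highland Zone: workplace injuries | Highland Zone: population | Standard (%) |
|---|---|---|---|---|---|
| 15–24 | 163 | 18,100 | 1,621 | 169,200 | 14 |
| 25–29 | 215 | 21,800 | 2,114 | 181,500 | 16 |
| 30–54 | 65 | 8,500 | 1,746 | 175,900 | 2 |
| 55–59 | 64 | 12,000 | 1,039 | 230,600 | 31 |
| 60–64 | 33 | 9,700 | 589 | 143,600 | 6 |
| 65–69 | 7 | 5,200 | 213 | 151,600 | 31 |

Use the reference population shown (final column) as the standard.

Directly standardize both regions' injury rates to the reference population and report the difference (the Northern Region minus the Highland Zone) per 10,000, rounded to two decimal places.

-2.15

Age-specific rates per 10,000 for the Northern Region: 90.06, 98.62, 76.47, 53.33, 34.02, 13.46.
For the Highland Zone: 95.80, 116.47, 99.26, 45.06, 41.02, 14.05.
Standard weights: 0.14, 0.16, 0.02, 0.31, 0.06, 0.31.
The Northern Region: 0.1400×90.06 + 0.1600×98.62 + 0.0200×76.47 + 0.3100×53.33 + 0.0600×34.02 + 0.3100×13.46 = 52.6646 per 10,000.
The Highland Zone: 0.1400×95.80 + 0.1600×116.47 + 0.0200×99.26 + 0.3100×45.06 + 0.0600×41.02 + 0.3100×14.05 = 54.8176 per 10,000.
Difference = 52.6646 − 54.8176 = -2.1530.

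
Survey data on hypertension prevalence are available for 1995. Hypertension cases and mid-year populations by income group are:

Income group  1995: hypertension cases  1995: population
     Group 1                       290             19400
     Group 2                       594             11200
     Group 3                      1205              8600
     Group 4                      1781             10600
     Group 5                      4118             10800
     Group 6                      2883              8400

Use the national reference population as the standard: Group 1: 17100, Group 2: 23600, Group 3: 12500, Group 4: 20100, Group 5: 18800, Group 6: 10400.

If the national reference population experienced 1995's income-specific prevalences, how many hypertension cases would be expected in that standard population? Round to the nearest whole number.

Income-specific rates per 1000 for 1995: 14.948, 53.036, 140.116, 168.019, 381.296, 343.214.
Expected hypertension cases = Σ (standard pop × income-specific rate ÷ 1000)
= 17100×14.948/1000 + 23600×53.036/1000 + 12500×140.116/1000 + 20100×168.019/1000 + 18800×381.296/1000 + 10400×343.214/1000
= 255.62 + 1251.64 + 1751.45 + 3377.18 + 7168.37 + 3569.43 = 17373.69.

17374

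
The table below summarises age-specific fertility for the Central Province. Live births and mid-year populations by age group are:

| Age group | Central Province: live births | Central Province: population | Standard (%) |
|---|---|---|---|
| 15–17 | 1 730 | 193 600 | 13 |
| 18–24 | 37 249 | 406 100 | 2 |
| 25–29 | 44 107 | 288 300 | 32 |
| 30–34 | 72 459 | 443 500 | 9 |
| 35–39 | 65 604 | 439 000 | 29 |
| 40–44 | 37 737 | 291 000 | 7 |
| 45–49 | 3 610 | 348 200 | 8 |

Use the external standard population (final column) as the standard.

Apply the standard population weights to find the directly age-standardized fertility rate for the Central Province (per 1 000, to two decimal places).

Age-specific rates per 1 000 for the Central Province: 8.936, 91.724, 152.990, 163.380, 149.440, 129.680, 10.368.
Standard weights: 0.13, 0.02, 0.32, 0.09, 0.29, 0.07, 0.08.
Standardized rate: 0.1300×8.936 + 0.0200×91.724 + 0.3200×152.990 + 0.0900×163.380 + 0.2900×149.440 + 0.0700×129.680 + 0.0800×10.368 = 119.9017 per 1 000.

119.90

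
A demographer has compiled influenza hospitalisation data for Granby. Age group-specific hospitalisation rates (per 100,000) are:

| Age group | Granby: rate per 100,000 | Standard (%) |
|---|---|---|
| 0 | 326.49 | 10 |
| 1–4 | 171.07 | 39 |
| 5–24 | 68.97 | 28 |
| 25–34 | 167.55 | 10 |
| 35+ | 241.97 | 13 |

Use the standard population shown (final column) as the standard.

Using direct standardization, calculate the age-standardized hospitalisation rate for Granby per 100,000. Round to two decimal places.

166.89

Standard weights: 0.10, 0.39, 0.28, 0.10, 0.13.
Standardized rate: 0.1000×326.49 + 0.3900×171.07 + 0.2800×68.97 + 0.1000×167.55 + 0.1300×241.97 = 166.8890 per 100,000.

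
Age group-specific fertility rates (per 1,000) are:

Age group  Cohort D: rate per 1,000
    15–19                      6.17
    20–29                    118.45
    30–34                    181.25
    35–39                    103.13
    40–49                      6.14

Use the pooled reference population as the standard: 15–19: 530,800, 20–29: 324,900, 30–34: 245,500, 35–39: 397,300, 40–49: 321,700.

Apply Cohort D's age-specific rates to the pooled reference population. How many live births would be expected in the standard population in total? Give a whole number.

Expected live births = Σ (standard pop × age-specific rate ÷ 1,000)
= 530,800×6.17/1,000 + 324,900×118.45/1,000 + 245,500×181.25/1,000 + 397,300×103.13/1,000 + 321,700×6.14/1,000
= 3275.04 + 38484.40 + 44496.88 + 40973.55 + 1975.24 = 129205.10.

129205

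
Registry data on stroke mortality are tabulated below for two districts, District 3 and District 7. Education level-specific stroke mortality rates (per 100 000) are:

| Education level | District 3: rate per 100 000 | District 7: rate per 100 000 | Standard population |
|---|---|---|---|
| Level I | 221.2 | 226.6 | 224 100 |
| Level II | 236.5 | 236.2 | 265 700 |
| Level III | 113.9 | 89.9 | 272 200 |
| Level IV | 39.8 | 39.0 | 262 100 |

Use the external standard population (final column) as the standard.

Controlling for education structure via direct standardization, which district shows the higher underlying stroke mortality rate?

Standard total = 1 024 100; weights = 0.2188, 0.2594, 0.2658, 0.2559.
District 3: 0.2188×221.2 + 0.2594×236.5 + 0.2658×113.9 + 0.2559×39.8 = 150.2237 per 100 000.
District 7: 0.2188×226.6 + 0.2594×236.2 + 0.2658×89.9 + 0.2559×39.0 = 144.7438 per 100 000.

District 3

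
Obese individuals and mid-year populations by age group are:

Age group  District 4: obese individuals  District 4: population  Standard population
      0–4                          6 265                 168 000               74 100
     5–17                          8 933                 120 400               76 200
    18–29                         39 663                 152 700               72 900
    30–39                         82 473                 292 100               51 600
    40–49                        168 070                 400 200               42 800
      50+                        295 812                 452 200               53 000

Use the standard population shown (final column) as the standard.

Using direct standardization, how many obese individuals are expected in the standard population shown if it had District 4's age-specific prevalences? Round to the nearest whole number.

94566

Age-specific rates per 1 000 for District 4: 37.292, 74.194, 259.745, 282.345, 419.965, 654.162.
Expected obese individuals = Σ (standard pop × age-specific rate ÷ 1 000)
= 74 100×37.292/1 000 + 76 200×74.194/1 000 + 72 900×259.745/1 000 + 51 600×282.345/1 000 + 42 800×419.965/1 000 + 53 000×654.162/1 000
= 2763.31 + 5653.61 + 18935.38 + 14569.01 + 17974.50 + 34670.58 = 94566.39.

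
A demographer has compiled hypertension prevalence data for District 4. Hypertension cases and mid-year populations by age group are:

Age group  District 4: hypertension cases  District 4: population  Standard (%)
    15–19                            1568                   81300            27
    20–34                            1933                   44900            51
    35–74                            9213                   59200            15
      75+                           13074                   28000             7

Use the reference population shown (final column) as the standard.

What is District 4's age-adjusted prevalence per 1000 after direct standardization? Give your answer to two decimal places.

83.19

Age-specific rates per 1000 for District 4: 19.287, 43.051, 155.625, 466.929.
Standard weights: 0.27, 0.51, 0.15, 0.07.
Standardized rate: 0.2700×19.287 + 0.5100×43.051 + 0.1500×155.625 + 0.0700×466.929 = 83.1923 per 1000.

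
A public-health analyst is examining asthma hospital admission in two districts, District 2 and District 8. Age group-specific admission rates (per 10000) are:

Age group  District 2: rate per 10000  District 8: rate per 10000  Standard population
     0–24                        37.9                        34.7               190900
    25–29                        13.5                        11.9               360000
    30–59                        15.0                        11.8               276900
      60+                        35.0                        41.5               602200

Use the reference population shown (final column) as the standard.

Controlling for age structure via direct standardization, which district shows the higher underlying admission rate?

Standard total = 1430000; weights = 0.1335, 0.2517, 0.1936, 0.4211.
District 2: 0.1335×37.9 + 0.2517×13.5 + 0.1936×15.0 + 0.4211×35.0 = 26.1018 per 10000.
District 8: 0.1335×34.7 + 0.2517×11.9 + 0.1936×11.8 + 0.4211×41.5 = 27.3895 per 10000.

District 8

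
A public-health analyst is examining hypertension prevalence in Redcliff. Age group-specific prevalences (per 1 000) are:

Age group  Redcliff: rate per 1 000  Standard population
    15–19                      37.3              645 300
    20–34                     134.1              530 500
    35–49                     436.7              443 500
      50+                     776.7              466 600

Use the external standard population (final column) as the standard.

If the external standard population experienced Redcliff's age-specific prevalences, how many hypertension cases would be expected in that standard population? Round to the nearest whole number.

651294

Expected hypertension cases = Σ (standard pop × age-specific rate ÷ 1 000)
= 645 300×37.3/1 000 + 530 500×134.1/1 000 + 443 500×436.7/1 000 + 466 600×776.7/1 000
= 24069.69 + 71140.05 + 193676.45 + 362408.22 = 651294.41.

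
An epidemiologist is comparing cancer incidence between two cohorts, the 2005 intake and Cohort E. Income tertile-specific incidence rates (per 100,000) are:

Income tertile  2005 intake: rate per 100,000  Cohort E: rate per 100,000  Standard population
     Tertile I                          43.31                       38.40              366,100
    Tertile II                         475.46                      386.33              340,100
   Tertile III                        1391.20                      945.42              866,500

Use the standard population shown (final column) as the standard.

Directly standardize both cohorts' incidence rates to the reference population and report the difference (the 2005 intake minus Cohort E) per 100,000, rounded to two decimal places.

266.03

Standard total = 1,572,700; weights = 0.2328, 0.2163, 0.5510.
The 2005 intake: 0.2328×43.31 + 0.2163×475.46 + 0.5510×1391.20 = 879.4014 per 100,000.
Cohort E: 0.2328×38.40 + 0.2163×386.33 + 0.5510×945.42 = 613.3754 per 100,000.
Difference = 879.4014 − 613.3754 = 266.0260.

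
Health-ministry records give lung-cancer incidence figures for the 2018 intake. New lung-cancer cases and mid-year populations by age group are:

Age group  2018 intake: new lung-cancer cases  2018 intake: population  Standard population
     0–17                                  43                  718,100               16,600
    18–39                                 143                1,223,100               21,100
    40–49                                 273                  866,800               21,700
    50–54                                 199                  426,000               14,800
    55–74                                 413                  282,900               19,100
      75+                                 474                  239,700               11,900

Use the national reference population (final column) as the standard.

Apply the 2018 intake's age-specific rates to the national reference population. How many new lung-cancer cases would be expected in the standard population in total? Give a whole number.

69

Age-specific rates per 100,000 for the 2018 intake: 5.99, 11.69, 31.50, 46.71, 145.99, 197.75.
Expected new lung-cancer cases = Σ (standard pop × age-specific rate ÷ 100,000)
= 16,600×5.99/100,000 + 21,100×11.69/100,000 + 21,700×31.50/100,000 + 14,800×46.71/100,000 + 19,100×145.99/100,000 + 11,900×197.75/100,000
= 0.99 + 2.47 + 6.83 + 6.91 + 27.88 + 23.53 = 68.62.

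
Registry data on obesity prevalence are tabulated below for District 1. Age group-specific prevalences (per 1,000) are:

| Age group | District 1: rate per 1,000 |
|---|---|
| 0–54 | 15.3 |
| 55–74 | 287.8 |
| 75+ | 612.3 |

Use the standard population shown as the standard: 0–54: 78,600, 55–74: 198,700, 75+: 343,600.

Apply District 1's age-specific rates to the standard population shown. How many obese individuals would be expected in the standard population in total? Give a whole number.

268775

Expected obese individuals = Σ (standard pop × age-specific rate ÷ 1,000)
= 78,600×15.3/1,000 + 198,700×287.8/1,000 + 343,600×612.3/1,000
= 1202.58 + 57185.86 + 210386.28 = 268774.72.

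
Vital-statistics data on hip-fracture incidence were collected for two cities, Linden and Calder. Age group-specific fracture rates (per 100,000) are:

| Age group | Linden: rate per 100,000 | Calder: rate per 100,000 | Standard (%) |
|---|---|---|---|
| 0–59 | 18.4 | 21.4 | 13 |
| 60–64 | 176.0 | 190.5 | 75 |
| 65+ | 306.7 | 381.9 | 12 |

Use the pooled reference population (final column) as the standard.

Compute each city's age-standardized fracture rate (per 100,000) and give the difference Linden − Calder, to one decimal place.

Standard weights: 0.13, 0.75, 0.12.
Linden: 0.1300×18.4 + 0.7500×176.0 + 0.1200×306.7 = 171.1960 per 100,000.
Calder: 0.1300×21.4 + 0.7500×190.5 + 0.1200×381.9 = 191.4850 per 100,000.
Difference = 171.1960 − 191.4850 = -20.2890.

-20.3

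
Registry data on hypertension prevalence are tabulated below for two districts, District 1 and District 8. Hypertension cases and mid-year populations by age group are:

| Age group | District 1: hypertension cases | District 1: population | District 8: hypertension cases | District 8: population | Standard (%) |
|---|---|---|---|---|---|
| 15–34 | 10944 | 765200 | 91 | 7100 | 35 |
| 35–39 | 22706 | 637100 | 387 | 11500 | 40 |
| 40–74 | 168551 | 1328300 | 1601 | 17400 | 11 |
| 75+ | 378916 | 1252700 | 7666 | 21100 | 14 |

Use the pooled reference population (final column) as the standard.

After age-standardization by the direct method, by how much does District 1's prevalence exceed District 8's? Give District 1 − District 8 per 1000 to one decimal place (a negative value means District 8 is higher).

-3.4

Age-specific rates per 1000 for District 1: 14.302, 35.640, 126.892, 302.479.
For District 8: 12.817, 33.652, 92.011, 363.318.
Standard weights: 0.35, 0.40, 0.11, 0.14.
District 1: 0.3500×14.302 + 0.4000×35.640 + 0.1100×126.892 + 0.1400×302.479 = 75.5669 per 1000.
District 8: 0.3500×12.817 + 0.4000×33.652 + 0.1100×92.011 + 0.1400×363.318 = 78.9325 per 1000.
Difference = 75.5669 − 78.9325 = -3.3656.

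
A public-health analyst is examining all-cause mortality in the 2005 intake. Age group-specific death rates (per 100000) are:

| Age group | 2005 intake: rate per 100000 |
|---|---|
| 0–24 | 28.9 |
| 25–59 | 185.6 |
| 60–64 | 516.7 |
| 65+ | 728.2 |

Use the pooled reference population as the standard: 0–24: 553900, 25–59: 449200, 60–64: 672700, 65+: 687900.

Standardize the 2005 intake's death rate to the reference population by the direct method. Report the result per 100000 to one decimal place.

Standard total = 2363700; weights = 0.2343, 0.1900, 0.2846, 0.2910.
Standardized rate: 0.2343×28.9 + 0.1900×185.6 + 0.2846×516.7 + 0.2910×728.2 = 401.0205 per 100000.

401.0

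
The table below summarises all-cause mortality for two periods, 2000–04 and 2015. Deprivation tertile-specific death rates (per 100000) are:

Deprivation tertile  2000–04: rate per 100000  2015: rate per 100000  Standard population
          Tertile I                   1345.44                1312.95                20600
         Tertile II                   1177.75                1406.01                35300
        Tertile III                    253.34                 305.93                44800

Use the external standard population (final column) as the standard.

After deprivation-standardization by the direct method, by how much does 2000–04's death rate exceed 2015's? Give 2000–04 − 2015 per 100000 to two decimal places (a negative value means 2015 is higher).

Standard total = 100700; weights = 0.2046, 0.3505, 0.4449.
2000–04: 0.2046×1345.44 + 0.3505×1177.75 + 0.4449×253.34 = 800.7971 per 100000.
2015: 0.2046×1312.95 + 0.3505×1406.01 + 0.4449×305.93 = 897.5629 per 100000.
Difference = 800.7971 − 897.5629 = -96.7658.

-96.77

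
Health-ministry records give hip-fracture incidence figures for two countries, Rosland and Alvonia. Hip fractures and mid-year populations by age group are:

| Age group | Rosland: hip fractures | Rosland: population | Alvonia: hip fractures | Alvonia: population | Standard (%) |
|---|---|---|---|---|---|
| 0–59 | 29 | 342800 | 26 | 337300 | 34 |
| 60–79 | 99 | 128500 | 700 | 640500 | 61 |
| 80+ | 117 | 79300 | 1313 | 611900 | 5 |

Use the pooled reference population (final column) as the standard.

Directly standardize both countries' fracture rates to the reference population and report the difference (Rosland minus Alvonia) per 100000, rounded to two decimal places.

Age-specific rates per 100000 for Rosland: 8.46, 77.04, 147.54.
For Alvonia: 7.71, 109.29, 214.58.
Standard weights: 0.34, 0.61, 0.05.
Rosland: 0.3400×8.46 + 0.6100×77.04 + 0.0500×147.54 = 57.2495 per 100000.
Alvonia: 0.3400×7.71 + 0.6100×109.29 + 0.0500×214.58 = 80.0164 per 100000.
Difference = 57.2495 − 80.0164 = -22.7669.

-22.77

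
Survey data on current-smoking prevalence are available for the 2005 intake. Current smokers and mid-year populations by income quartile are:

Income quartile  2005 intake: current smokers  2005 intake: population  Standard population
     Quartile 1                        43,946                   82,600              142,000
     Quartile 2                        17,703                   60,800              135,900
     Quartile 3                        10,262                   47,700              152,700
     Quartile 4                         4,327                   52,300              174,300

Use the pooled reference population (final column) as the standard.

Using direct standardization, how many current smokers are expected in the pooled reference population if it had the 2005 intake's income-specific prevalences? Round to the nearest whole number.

162390

Income-specific rates per 1,000 for the 2005 intake: 532.034, 291.168, 215.136, 82.734.
Expected current smokers = Σ (standard pop × income-specific rate ÷ 1,000)
= 142,000×532.034/1,000 + 135,900×291.168/1,000 + 152,700×215.136/1,000 + 174,300×82.734/1,000
= 75548.81 + 39569.70 + 32851.31 + 14420.58 = 162390.40.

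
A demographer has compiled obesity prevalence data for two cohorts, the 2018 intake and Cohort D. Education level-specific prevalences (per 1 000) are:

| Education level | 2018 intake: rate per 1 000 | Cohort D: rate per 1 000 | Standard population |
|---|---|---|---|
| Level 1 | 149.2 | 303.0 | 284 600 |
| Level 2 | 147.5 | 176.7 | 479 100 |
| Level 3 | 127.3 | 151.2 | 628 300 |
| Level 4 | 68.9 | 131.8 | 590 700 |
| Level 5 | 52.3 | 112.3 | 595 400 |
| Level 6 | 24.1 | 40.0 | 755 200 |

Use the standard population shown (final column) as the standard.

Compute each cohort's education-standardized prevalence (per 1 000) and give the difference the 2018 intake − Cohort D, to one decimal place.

Standard total = 3 333 300; weights = 0.0854, 0.1437, 0.1885, 0.1772, 0.1786, 0.2266.
The 2018 intake: 0.0854×149.2 + 0.1437×147.5 + 0.1885×127.3 + 0.1772×68.9 + 0.1786×52.3 + 0.2266×24.1 = 84.9462 per 1 000.
Cohort D: 0.0854×303.0 + 0.1437×176.7 + 0.1885×151.2 + 0.1772×131.8 + 0.1786×112.3 + 0.2266×40.0 = 132.2459 per 1 000.
Difference = 84.9462 − 132.2459 = -47.2998.

-47.3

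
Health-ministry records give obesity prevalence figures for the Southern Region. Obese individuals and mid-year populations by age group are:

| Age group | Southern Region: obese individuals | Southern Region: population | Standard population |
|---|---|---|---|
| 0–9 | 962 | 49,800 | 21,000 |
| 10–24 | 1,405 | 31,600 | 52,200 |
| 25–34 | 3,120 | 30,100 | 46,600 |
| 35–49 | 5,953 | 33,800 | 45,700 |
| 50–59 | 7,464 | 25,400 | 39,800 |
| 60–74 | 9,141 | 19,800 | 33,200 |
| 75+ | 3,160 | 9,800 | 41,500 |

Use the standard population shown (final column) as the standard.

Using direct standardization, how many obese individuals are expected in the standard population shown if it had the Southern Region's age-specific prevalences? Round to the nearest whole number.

Age-specific rates per 1,000 for the Southern Region: 19.317, 44.462, 103.654, 176.124, 293.858, 461.667, 322.449.
Expected obese individuals = Σ (standard pop × age-specific rate ÷ 1,000)
= 21,000×19.317/1,000 + 52,200×44.462/1,000 + 46,600×103.654/1,000 + 45,700×176.124/1,000 + 39,800×293.858/1,000 + 33,200×461.667/1,000 + 41,500×322.449/1,000
= 405.66 + 2320.92 + 4830.30 + 8048.88 + 11695.56 + 15327.33 + 13381.63 = 56010.28.

56010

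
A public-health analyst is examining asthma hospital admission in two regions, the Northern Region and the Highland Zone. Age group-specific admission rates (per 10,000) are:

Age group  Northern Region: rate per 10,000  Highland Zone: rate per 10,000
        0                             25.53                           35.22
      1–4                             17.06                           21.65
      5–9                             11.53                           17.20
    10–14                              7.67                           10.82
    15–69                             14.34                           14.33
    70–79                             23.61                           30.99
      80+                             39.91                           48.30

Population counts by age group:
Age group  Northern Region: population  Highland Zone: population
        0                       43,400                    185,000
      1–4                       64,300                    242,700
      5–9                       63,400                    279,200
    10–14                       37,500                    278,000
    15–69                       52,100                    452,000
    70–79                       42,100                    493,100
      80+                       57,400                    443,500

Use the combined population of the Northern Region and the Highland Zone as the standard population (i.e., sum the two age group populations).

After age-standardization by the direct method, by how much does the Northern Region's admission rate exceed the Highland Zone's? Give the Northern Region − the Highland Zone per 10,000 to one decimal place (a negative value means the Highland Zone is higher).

Combined standard total = 2,733,700; weights = 0.0835, 0.1123, 0.1253, 0.1154, 0.1844, 0.1958, 0.1832.
The Northern Region: 0.0835×25.53 + 0.1123×17.06 + 0.1253×11.53 + 0.1154×7.67 + 0.1844×14.34 + 0.1958×23.61 + 0.1832×39.91 = 20.9585 per 10,000.
The Highland Zone: 0.0835×35.22 + 0.1123×21.65 + 0.1253×17.20 + 0.1154×10.82 + 0.1844×14.33 + 0.1958×30.99 + 0.1832×48.30 = 26.3380 per 10,000.
Difference = 20.9585 − 26.3380 = -5.3795.

-5.4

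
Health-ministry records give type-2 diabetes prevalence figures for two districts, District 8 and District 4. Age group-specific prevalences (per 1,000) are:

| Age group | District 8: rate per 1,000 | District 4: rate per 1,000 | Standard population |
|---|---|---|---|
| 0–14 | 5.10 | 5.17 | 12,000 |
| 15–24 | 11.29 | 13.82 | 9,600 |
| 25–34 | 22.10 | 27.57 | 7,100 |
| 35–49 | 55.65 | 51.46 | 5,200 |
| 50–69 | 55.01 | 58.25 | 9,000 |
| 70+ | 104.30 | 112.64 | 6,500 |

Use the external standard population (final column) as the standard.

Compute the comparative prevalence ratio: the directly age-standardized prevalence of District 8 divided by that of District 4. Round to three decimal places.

Standard total = 49,400; weights = 0.2429, 0.1943, 0.1437, 0.1053, 0.1822, 0.1316.
District 8: 0.2429×5.10 + 0.1943×11.29 + 0.1437×22.10 + 0.1053×55.65 + 0.1822×55.01 + 0.1316×104.30 = 36.2128 per 1,000.
District 4: 0.2429×5.17 + 0.1943×13.82 + 0.1437×27.57 + 0.1053×51.46 + 0.1822×58.25 + 0.1316×112.64 = 38.7543 per 1,000.
Ratio = 36.2128 ÷ 38.7543 = 0.93442.

0.934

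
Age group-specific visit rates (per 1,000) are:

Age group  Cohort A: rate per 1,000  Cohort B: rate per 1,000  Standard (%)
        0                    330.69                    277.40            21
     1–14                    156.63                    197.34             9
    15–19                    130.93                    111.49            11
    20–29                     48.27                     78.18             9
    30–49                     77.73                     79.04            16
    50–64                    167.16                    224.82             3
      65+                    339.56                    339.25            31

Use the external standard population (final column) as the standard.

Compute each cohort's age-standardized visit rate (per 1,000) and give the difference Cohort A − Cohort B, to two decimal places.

Standard weights: 0.21, 0.09, 0.11, 0.09, 0.16, 0.03, 0.31.
Cohort A: 0.2100×330.69 + 0.0900×156.63 + 0.1100×130.93 + 0.0900×48.27 + 0.1600×77.73 + 0.0300×167.16 + 0.3100×339.56 = 225.0034 per 1,000.
Cohort B: 0.2100×277.40 + 0.0900×197.34 + 0.1100×111.49 + 0.0900×78.18 + 0.1600×79.04 + 0.0300×224.82 + 0.3100×339.25 = 219.8732 per 1,000.
Difference = 225.0034 − 219.8732 = 5.1302.

5.13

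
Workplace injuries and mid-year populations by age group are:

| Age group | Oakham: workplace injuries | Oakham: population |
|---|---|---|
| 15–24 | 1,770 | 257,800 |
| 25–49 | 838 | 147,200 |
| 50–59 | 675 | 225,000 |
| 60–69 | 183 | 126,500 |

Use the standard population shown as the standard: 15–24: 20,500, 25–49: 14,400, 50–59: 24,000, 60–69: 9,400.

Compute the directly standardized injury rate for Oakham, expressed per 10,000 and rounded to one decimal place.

Age-specific rates per 10,000 for Oakham: 68.66, 56.93, 30.00, 14.47.
Standard total = 68,300; weights = 0.3001, 0.2108, 0.3514, 0.1376.
Standardized rate: 0.3001×68.66 + 0.2108×56.93 + 0.3514×30.00 + 0.1376×14.47 = 45.1428 per 10,000.

45.1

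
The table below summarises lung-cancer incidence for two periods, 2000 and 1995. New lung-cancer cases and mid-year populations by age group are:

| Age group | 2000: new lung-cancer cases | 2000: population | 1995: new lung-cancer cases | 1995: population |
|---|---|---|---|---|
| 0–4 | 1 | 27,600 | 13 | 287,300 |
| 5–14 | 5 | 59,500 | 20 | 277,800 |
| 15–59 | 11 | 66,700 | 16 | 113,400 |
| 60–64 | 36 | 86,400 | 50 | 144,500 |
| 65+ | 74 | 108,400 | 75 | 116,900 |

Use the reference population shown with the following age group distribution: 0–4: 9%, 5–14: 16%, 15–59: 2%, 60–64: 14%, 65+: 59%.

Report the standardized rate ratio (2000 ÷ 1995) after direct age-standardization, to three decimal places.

1.080

Age-specific rates per 100,000 for 2000: 3.62, 8.40, 16.49, 41.67, 68.27.
For 1995: 4.52, 7.20, 14.11, 34.60, 64.16.
Standard weights: 0.09, 0.16, 0.02, 0.14, 0.59.
2000: 0.0900×3.62 + 0.1600×8.40 + 0.0200×16.49 + 0.1400×41.67 + 0.5900×68.27 = 48.1105 per 100,000.
1995: 0.0900×4.52 + 0.1600×7.20 + 0.0200×14.11 + 0.1400×34.60 + 0.5900×64.16 = 44.5385 per 100,000.
Ratio = 48.1105 ÷ 44.5385 = 1.08020.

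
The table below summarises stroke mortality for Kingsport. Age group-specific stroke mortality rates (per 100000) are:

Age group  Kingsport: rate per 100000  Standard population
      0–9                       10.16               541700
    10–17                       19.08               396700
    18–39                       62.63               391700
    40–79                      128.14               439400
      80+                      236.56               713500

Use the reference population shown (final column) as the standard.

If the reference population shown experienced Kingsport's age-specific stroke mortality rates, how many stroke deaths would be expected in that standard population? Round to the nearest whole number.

2627

Expected stroke deaths = Σ (standard pop × age-specific rate ÷ 100000)
= 541700×10.16/100000 + 396700×19.08/100000 + 391700×62.63/100000 + 439400×128.14/100000 + 713500×236.56/100000
= 55.04 + 75.69 + 245.32 + 563.05 + 1687.86 = 2626.95.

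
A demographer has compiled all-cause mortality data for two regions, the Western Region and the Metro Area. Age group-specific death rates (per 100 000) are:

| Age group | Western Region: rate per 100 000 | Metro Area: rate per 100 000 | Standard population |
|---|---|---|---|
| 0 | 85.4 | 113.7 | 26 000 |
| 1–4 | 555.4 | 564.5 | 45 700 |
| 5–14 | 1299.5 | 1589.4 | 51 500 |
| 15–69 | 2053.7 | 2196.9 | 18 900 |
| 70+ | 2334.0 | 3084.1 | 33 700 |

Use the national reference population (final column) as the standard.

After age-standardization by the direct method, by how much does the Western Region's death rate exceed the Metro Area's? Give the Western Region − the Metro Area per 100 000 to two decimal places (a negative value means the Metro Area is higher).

-250.66

Standard total = 175 800; weights = 0.1479, 0.2600, 0.2929, 0.1075, 0.1917.
The Western Region: 0.1479×85.4 + 0.2600×555.4 + 0.2929×1299.5 + 0.1075×2053.7 + 0.1917×2334.0 = 1205.8997 per 100 000.
The Metro Area: 0.1479×113.7 + 0.2600×564.5 + 0.2929×1589.4 + 0.1075×2196.9 + 0.1917×3084.1 = 1456.5616 per 100 000.
Difference = 1205.8997 − 1456.5616 = -250.6619.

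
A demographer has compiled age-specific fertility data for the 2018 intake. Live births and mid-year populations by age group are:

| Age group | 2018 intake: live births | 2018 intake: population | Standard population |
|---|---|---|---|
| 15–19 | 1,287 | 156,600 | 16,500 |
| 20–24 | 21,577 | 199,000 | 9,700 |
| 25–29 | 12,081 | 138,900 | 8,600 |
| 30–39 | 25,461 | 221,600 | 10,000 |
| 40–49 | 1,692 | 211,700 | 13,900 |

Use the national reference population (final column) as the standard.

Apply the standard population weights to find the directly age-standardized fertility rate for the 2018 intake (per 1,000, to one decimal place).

54.4

Age-specific rates per 1,000 for the 2018 intake: 8.218, 108.427, 86.976, 114.896, 7.992.
Standard total = 58,700; weights = 0.2811, 0.1652, 0.1465, 0.1704, 0.2368.
Standardized rate: 0.2811×8.218 + 0.1652×108.427 + 0.1465×86.976 + 0.1704×114.896 + 0.2368×7.992 = 54.4361 per 1,000.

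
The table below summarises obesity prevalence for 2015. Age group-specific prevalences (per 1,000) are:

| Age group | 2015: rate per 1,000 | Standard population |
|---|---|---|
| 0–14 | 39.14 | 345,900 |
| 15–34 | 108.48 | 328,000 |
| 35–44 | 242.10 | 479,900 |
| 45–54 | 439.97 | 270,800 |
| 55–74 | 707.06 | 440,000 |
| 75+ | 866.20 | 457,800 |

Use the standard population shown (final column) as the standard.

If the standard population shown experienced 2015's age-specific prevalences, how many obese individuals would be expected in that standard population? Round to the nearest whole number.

Expected obese individuals = Σ (standard pop × age-specific rate ÷ 1,000)
= 345,900×39.14/1,000 + 328,000×108.48/1,000 + 479,900×242.10/1,000 + 270,800×439.97/1,000 + 440,000×707.06/1,000 + 457,800×866.20/1,000
= 13538.53 + 35581.44 + 116183.79 + 119143.88 + 311106.40 + 396546.36 = 992100.39.

992100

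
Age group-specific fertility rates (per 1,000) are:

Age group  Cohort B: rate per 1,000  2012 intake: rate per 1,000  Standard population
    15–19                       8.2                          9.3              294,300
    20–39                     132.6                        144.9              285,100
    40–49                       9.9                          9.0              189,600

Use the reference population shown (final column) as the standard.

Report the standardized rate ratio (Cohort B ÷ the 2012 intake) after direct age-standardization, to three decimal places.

Standard total = 769,000; weights = 0.3827, 0.3707, 0.2466.
Cohort B: 0.3827×8.2 + 0.3707×132.6 + 0.2466×9.9 = 54.7393 per 1,000.
The 2012 intake: 0.3827×9.3 + 0.3707×144.9 + 0.2466×9.0 = 59.4985 per 1,000.
Ratio = 54.7393 ÷ 59.4985 = 0.92001.

0.920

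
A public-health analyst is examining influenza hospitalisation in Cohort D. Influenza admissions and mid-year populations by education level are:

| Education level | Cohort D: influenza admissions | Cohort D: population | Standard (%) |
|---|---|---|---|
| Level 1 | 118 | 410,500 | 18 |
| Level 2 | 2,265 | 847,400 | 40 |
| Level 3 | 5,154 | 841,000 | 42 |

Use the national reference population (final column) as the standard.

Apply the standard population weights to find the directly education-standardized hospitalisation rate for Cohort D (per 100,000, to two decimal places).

369.48

Education-specific rates per 100,000 for Cohort D: 28.75, 267.29, 612.84.
Standard weights: 0.18, 0.40, 0.42.
Standardized rate: 0.1800×28.75 + 0.4000×267.29 + 0.4200×612.84 = 369.4830 per 100,000.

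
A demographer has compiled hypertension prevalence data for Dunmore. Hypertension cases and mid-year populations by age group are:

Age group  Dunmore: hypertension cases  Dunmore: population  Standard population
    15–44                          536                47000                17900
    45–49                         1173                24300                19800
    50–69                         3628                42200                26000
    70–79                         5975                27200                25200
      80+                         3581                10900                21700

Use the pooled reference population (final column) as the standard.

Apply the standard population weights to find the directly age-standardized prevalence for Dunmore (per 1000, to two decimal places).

Age-specific rates per 1000 for Dunmore: 11.404, 48.272, 85.972, 219.669, 328.532.
Standard total = 110600; weights = 0.1618, 0.1790, 0.2351, 0.2278, 0.1962.
Standardized rate: 0.1618×11.404 + 0.1790×48.272 + 0.2351×85.972 + 0.2278×219.669 + 0.1962×328.532 = 145.2078 per 1000.

145.21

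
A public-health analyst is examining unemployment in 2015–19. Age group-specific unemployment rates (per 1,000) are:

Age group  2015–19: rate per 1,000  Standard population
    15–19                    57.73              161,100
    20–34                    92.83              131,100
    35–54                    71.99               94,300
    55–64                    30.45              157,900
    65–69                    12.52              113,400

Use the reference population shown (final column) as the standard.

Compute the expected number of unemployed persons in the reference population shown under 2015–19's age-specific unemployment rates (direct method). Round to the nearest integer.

Expected unemployed persons = Σ (standard pop × age-specific rate ÷ 1,000)
= 161,100×57.73/1,000 + 131,100×92.83/1,000 + 94,300×71.99/1,000 + 157,900×30.45/1,000 + 113,400×12.52/1,000
= 9300.30 + 12170.01 + 6788.66 + 4808.06 + 1419.77 = 34486.80.

34487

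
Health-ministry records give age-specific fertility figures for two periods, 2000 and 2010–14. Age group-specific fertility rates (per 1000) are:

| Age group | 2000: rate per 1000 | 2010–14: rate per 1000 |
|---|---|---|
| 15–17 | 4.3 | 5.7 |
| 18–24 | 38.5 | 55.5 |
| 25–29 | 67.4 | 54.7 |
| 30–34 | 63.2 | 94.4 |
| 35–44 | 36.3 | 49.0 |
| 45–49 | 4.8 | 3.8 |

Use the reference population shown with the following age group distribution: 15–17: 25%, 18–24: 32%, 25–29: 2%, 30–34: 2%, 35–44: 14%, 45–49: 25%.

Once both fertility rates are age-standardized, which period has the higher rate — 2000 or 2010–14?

2010–14

Standard weights: 0.25, 0.32, 0.02, 0.02, 0.14, 0.25.
2000: 0.2500×4.3 + 0.3200×38.5 + 0.0200×67.4 + 0.0200×63.2 + 0.1400×36.3 + 0.2500×4.8 = 22.2890 per 1000.
2010–14: 0.2500×5.7 + 0.3200×55.5 + 0.0200×54.7 + 0.0200×94.4 + 0.1400×49.0 + 0.2500×3.8 = 29.9770 per 1000.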